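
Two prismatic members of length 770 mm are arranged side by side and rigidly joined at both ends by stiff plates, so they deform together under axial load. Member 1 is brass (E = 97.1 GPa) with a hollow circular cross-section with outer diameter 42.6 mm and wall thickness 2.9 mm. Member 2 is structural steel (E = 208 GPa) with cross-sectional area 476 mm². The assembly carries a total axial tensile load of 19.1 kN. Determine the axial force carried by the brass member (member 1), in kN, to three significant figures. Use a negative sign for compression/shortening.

5.00 kN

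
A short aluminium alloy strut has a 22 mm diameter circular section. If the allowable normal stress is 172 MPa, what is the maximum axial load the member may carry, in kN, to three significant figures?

A = 380.1 mm².
P_max = σ_allow · A = 172 · 380.1 = 65380 N = 65.38 kN.

65.4 kN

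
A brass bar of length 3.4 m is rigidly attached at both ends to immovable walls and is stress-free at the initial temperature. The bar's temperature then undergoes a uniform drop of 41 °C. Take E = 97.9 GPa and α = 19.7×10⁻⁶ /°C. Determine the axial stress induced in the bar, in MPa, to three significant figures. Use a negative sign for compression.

Free thermal expansion αLΔT = 19.7e-6 · 3400 · -41 = -2.746 mm.
The walls impose strain ε = −(-2.746)/3400 = 8.0770e-04; σ = Eε = 97900 · 8.0770e-04 = 79.07 MPa.

79.1 MPa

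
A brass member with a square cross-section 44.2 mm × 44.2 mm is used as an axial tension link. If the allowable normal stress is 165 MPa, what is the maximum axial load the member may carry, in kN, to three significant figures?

322 kN

A = 1954 mm².
P_max = σ_allow · A = 165 · 1954 = 322400 N = 322.4 kN.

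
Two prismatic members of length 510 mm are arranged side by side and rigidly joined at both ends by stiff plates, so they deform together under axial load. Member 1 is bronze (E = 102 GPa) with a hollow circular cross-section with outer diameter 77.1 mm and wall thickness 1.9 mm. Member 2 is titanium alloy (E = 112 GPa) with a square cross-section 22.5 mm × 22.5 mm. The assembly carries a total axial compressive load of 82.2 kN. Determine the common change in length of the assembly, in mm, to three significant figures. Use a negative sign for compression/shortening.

A_1 = 448.9 mm².
A_2 = 506.2 mm².
Equal strain + equilibrium ⇒ each member carries load in proportion to AE: A₁E₁ = 45780000 N, A₂E₂ = 56700000 N, ΣAE = 102500000 N.
δ = PL/ΣAE = -82200·510/102500000 = -0.4091 mm.

-0.409 mm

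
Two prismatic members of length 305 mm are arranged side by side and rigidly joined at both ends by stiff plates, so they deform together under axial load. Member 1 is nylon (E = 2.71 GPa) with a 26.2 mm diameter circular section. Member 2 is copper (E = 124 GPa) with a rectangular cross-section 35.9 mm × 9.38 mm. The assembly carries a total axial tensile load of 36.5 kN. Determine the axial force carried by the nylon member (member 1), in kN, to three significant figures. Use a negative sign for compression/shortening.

1.23 kN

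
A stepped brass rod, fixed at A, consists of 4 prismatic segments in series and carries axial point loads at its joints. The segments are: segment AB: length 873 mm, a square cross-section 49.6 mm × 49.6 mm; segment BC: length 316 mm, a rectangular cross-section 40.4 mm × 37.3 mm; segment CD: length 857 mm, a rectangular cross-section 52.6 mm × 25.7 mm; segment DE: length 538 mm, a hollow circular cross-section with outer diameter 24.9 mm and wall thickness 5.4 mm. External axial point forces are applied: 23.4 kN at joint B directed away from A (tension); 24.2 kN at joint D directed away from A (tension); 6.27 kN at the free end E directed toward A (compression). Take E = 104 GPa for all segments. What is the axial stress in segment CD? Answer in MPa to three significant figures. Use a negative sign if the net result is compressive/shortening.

13.3 MPa

Internal axial forces (sectioning from the free end, tension +): N_DE = -6.27 kN, N_CD = 17.93 kN, N_BC = 17.93 kN, N_AB = 41.33 kN.
A_CD = 1352 mm².
σ_CD = N_CD/A_CD = 17930/1352 = 13.26 MPa.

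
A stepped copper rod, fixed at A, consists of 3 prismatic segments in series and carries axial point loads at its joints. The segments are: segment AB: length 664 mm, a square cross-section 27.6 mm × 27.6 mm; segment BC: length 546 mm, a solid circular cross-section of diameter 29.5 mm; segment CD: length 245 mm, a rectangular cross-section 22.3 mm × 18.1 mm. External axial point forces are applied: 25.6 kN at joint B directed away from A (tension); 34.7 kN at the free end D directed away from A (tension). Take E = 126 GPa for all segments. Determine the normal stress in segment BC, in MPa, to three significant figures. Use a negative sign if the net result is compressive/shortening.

50.8 MPa

Internal axial forces (sectioning from the free end, tension +): N_CD = 34.7 kN, N_BC = 34.7 kN, N_AB = 60.3 kN.
A_BC = 683.5 mm².
σ_BC = N_BC/A_BC = 34700/683.5 = 50.77 MPa.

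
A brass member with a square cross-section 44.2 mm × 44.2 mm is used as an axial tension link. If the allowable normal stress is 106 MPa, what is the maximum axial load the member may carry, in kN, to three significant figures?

207 kN

A = 1954 mm².
P_max = σ_allow · A = 106 · 1954 = 207100 N = 207.1 kN.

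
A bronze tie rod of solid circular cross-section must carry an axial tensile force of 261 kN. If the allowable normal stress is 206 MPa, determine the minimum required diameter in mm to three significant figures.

40.2 mm

Required area A ≥ P/σ_allow = 261000/206 = 1267 mm².
For a solid circular section, d ≥ √(4A/π) = 40.16 mm.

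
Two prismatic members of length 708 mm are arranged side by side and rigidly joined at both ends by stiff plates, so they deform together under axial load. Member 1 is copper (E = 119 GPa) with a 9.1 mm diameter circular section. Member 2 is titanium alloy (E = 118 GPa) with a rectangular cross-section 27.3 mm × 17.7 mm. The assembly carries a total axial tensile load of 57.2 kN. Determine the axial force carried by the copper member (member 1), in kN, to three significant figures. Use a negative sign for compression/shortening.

6.84 kN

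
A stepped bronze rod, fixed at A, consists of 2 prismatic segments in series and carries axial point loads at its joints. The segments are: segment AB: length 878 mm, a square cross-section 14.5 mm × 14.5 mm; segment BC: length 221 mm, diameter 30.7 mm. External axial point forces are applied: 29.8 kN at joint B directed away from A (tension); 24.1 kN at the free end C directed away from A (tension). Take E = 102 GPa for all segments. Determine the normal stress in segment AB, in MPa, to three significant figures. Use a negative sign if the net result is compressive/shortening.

256 MPa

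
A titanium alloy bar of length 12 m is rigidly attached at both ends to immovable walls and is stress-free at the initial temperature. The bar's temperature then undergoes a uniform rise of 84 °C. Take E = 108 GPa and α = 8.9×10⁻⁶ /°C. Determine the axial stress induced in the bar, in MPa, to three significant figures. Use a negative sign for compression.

-80.7 MPa

Free thermal expansion αLΔT = 8.9e-6 · 12000 · 84 = 8.971 mm.
The walls impose strain ε = −(8.971)/12000 = -7.4760e-04; σ = Eε = 108000 · -7.4760e-04 = -80.74 MPa.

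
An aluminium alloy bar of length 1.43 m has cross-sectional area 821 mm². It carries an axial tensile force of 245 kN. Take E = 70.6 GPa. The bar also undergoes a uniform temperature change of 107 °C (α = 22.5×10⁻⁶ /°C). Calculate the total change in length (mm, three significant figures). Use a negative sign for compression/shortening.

9.49 mm

δ_mech = NL/(AE) = 245000·1430/(821·70600) = 6.044 mm.
δ_thermal = αLΔT = 22.5e-6·1430·107 = 3.443 mm.
δ = δ_mech + δ_thermal = 9.487 mm.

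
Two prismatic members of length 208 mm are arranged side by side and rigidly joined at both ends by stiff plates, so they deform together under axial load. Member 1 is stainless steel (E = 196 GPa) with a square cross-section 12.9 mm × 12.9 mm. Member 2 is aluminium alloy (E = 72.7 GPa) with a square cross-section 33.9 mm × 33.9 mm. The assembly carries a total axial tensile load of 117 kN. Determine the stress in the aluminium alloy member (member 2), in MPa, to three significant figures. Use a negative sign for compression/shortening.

A_1 = 166.4 mm².
A_2 = 1149 mm².
Equal strain + equilibrium ⇒ each member carries load in proportion to AE: A₁E₁ = 32620000 N, A₂E₂ = 83550000 N, ΣAE = 116200000 N.
σ₂ = P·E₂/ΣAE = 117000·72700/116200000 = 73.22 MPa.

73.2 MPa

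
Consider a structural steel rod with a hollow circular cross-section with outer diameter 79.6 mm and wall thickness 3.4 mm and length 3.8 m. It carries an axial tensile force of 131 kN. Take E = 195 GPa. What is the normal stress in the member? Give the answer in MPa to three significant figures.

161 MPa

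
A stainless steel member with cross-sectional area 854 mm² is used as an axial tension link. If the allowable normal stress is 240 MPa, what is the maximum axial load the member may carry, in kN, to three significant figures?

P_max = σ_allow · A = 240 · 854 = 205000 N = 205 kN.

205 kN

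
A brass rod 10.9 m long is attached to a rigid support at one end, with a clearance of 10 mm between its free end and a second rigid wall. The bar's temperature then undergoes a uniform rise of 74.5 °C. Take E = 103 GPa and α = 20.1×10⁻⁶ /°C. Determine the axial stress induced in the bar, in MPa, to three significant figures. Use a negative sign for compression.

Free thermal expansion αLΔT = 20.1e-6 · 10900 · 74.5 = 16.32 mm.
The walls engage after the gap closes; constrained expansion = 16.32 − 10 = 6.322 mm.
The walls impose strain ε = −(6.322)/10900 = -5.8002e-04; σ = Eε = 103000 · -5.8002e-04 = -59.74 MPa.

-59.7 MPa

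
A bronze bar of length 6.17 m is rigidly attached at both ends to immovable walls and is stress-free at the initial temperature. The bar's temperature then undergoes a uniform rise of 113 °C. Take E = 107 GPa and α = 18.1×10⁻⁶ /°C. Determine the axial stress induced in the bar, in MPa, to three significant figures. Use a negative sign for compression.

Free thermal expansion αLΔT = 18.1e-6 · 6170 · 113 = 12.62 mm.
The walls impose strain ε = −(12.62)/6170 = -2.0453e-03; σ = Eε = 107000 · -2.0453e-03 = -218.8 MPa.

-219 MPa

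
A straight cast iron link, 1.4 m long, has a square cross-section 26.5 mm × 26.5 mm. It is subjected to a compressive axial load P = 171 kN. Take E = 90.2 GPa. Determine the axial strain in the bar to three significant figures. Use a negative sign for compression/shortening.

A = 702.2 mm².
σ = N/A = -243.5 MPa; ε = σ/E = -243.5/90200 = -2.700e-03.

-0.00270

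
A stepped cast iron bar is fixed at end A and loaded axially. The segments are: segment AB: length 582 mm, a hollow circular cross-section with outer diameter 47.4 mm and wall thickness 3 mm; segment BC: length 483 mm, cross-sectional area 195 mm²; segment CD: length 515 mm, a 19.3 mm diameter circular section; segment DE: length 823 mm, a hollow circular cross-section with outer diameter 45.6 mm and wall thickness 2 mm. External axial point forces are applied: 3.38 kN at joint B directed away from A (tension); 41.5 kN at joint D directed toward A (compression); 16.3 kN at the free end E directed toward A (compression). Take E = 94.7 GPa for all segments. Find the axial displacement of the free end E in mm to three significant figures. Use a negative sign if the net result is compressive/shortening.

Internal axial forces (sectioning from the free end, tension +): N_DE = -16.3 kN, N_CD = -57.8 kN, N_BC = -57.8 kN, N_AB = -54.42 kN.
A_AB = 418.5 mm².
A_CD = 292.6 mm².
A_DE = 273.9 mm².
δ_AB = -54420·582/(418.5·94700) = -0.7992 mm
δ_BC = -57800·483/(195·94700) = -1.512 mm
δ_CD = -57800·515/(292.6·94700) = -1.074 mm
δ_DE = -16300·823/(273.9·94700) = -0.5171 mm
δ = Σδ_i = -3.903 mm.

-3.90 mm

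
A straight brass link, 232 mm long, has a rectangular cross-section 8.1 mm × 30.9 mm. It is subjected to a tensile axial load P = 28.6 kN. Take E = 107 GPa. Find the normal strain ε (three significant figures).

A = 250.3 mm².
σ = N/A = 114.3 MPa; ε = σ/E = 114.3/107000 = 1.068e-03.

0.00107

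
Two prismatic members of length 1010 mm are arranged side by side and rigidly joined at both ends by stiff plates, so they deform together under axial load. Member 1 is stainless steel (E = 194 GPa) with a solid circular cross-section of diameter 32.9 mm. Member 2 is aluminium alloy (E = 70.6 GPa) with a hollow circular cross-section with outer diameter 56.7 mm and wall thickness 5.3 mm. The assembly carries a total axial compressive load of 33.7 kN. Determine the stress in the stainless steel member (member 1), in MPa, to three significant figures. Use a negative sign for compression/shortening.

A_1 = 850.1 mm².
A_2 = 855.8 mm².
Equal strain + equilibrium ⇒ each member carries load in proportion to AE: A₁E₁ = 164900000 N, A₂E₂ = 60420000 N, ΣAE = 225300000 N.
σ₁ = P·E₁/ΣAE = -33700·194000/225300000 = -29.01 MPa.

-29.0 MPa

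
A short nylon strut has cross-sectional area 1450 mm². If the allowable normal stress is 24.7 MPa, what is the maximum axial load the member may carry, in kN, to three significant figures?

35.8 kN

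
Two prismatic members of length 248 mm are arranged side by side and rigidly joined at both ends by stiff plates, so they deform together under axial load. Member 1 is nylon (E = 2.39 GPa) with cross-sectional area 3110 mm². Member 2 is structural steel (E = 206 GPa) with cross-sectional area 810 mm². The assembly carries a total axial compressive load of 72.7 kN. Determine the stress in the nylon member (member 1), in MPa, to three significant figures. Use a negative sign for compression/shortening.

-0.997 MPa

Equal strain + equilibrium ⇒ each member carries load in proportion to AE: A₁E₁ = 7433000 N, A₂E₂ = 166900000 N, ΣAE = 174300000 N.
σ₁ = P·E₁/ΣAE = -72700·2390/174300000 = -0.9969 MPa.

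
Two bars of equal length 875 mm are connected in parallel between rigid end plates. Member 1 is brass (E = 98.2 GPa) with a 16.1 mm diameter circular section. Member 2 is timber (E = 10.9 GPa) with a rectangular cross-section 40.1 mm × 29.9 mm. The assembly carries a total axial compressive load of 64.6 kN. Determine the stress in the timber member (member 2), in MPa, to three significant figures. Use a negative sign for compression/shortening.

A_1 = 203.6 mm².
A_2 = 1199 mm².
Equal strain + equilibrium ⇒ each member carries load in proportion to AE: A₁E₁ = 19990000 N, A₂E₂ = 13070000 N, ΣAE = 33060000 N.
σ₂ = P·E₂/ΣAE = -64600·10900/33060000 = -21.3 MPa.

-21.3 MPa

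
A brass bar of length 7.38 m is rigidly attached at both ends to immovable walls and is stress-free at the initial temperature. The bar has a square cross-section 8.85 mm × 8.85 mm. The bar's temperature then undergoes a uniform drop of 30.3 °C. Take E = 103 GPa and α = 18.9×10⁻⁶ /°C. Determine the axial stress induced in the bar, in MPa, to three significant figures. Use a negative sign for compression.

Free thermal expansion αLΔT = 18.9e-6 · 7380 · -30.3 = -4.226 mm.
The walls impose strain ε = −(-4.226)/7380 = 5.7267e-04; σ = Eε = 103000 · 5.7267e-04 = 58.99 MPa.

59.0 MPa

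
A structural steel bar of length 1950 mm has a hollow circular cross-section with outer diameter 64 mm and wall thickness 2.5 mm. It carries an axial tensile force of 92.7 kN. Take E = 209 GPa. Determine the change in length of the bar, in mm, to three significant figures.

1.79 mm

A = 483 mm².
δ_mech = NL/(AE) = 92700·1950/(483·209000) = 1.791 mm.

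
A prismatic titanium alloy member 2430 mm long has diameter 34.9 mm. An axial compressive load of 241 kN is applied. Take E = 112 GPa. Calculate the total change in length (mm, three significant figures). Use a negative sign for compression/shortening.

-5.47 mm

A = 956.6 mm².
δ_mech = NL/(AE) = -241000·2430/(956.6·112000) = -5.466 mm.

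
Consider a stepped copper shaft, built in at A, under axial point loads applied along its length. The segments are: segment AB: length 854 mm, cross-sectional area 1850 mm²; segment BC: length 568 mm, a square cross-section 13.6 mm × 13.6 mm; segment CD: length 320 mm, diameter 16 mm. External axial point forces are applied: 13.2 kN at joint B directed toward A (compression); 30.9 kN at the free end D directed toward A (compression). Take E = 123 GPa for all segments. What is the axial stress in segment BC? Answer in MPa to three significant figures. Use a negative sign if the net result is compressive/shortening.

Internal axial forces (sectioning from the free end, tension +): N_CD = -30.9 kN, N_BC = -30.9 kN, N_AB = -44.1 kN.
A_BC = 185 mm².
σ_BC = N_BC/A_BC = -30900/185 = -167.1 MPa.

-167 MPa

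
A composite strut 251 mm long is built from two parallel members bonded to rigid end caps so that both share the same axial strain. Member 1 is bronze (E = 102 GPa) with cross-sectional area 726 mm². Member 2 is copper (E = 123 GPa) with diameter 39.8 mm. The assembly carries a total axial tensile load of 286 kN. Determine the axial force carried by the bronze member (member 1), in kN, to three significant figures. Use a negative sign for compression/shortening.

A_2 = 1244 mm².
Equal strain + equilibrium ⇒ each member carries load in proportion to AE: A₁E₁ = 74050000 N, A₂E₂ = 153000000 N, ΣAE = 227100000 N.
F₁ = P·A₁E₁/ΣAE = 286000·74050000/227100000 = 93270 N.

93.3 kN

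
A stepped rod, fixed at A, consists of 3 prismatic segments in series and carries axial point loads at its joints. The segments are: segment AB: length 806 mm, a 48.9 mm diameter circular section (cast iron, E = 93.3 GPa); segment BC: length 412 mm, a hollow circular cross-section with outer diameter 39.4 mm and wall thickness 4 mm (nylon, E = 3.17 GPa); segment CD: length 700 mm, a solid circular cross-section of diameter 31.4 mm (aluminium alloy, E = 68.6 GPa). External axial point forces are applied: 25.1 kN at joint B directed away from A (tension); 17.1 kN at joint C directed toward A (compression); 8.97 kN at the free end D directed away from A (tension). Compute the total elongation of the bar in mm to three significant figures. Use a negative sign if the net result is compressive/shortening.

-2.18 mm

Internal axial forces (sectioning from the free end, tension +): N_CD = 8.97 kN, N_BC = -8.13 kN, N_AB = 16.97 kN.
A_AB = 1878 mm².
A_BC = 444.8 mm².
A_CD = 774.4 mm².
δ_AB = 16970·806/(1878·93300) = 0.07806 mm
δ_BC = -8130·412/(444.8·3170) = -2.375 mm
δ_CD = 8970·700/(774.4·68600) = 0.1182 mm
δ = Σδ_i = -2.179 mm.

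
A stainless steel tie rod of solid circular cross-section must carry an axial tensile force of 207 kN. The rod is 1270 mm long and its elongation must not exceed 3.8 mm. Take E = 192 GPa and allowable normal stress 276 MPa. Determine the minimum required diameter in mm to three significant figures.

30.9 mm

Required area A ≥ P/σ_allow = 207000/276 = 750 mm².
For a solid circular section, d ≥ √(4A/π) = 30.9 mm.
Elongation limit: A ≥ PL/(Eδ_allow) = 207000·1270/(192000·3.8) = 360.3 mm² ⇒ d ≥ 21.42 mm.
The stress limit governs.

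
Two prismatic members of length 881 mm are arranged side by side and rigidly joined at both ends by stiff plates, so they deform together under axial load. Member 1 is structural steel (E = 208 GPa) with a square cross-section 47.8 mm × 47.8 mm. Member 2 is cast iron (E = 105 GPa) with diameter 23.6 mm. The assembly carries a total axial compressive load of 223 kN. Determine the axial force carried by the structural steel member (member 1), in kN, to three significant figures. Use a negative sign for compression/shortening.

A_1 = 2285 mm².
A_2 = 437.4 mm².
Equal strain + equilibrium ⇒ each member carries load in proportion to AE: A₁E₁ = 475200000 N, A₂E₂ = 45930000 N, ΣAE = 521200000 N.
F₁ = P·A₁E₁/ΣAE = -223000·475200000/521200000 = -203300 N.

-203 kN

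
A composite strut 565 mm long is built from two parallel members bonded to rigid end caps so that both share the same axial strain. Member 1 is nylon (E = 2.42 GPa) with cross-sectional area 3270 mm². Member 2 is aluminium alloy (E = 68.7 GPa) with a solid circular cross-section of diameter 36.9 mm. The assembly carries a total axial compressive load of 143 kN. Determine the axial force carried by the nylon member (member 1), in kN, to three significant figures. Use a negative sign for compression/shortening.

-13.9 kN

A_2 = 1069 mm².
Equal strain + equilibrium ⇒ each member carries load in proportion to AE: A₁E₁ = 7913000 N, A₂E₂ = 73470000 N, ΣAE = 81380000 N.
F₁ = P·A₁E₁/ΣAE = -143000·7913000/81380000 = -13910 N.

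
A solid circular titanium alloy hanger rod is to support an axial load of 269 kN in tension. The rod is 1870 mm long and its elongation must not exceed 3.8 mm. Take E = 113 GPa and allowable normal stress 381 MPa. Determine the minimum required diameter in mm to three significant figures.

38.6 mm

Required area A ≥ P/σ_allow = 269000/381 = 706 mm².
For a solid circular section, d ≥ √(4A/π) = 29.98 mm.
Elongation limit: A ≥ PL/(Eδ_allow) = 269000·1870/(113000·3.8) = 1171 mm² ⇒ d ≥ 38.62 mm.
The elongation limit governs.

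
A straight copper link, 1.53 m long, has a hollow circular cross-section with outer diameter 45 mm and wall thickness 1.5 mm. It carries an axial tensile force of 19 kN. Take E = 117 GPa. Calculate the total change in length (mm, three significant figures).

1.21 mm

A = 205 mm².
δ_mech = NL/(AE) = 19000·1530/(205·117000) = 1.212 mm.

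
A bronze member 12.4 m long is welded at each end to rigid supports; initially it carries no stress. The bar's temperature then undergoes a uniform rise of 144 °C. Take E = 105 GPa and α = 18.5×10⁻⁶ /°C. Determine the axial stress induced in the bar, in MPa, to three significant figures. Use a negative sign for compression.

Free thermal expansion αLΔT = 18.5e-6 · 12400 · 144 = 33.03 mm.
The walls impose strain ε = −(33.03)/12400 = -2.6640e-03; σ = Eε = 105000 · -2.6640e-03 = -279.7 MPa.

-280 MPa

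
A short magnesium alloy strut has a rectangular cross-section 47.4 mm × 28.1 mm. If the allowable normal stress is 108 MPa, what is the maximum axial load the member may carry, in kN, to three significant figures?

144 kN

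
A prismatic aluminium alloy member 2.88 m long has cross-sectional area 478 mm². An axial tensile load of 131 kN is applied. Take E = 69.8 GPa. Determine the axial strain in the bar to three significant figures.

σ = N/A = 274.1 MPa; ε = σ/E = 274.1/69800 = 3.926e-03.

0.00393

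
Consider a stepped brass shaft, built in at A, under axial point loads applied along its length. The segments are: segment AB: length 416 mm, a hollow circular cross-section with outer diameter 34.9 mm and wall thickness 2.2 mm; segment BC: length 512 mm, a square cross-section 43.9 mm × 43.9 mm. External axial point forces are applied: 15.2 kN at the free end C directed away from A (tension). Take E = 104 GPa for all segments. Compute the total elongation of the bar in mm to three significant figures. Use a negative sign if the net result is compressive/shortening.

0.308 mm

Internal axial forces (sectioning from the free end, tension +): N_BC = 15.2 kN, N_AB = 15.2 kN.
A_AB = 226 mm².
A_BC = 1927 mm².
δ_AB = 15200·416/(226·104000) = 0.269 mm
δ_BC = 15200·512/(1927·104000) = 0.03883 mm
δ = Σδ_i = 0.3078 mm.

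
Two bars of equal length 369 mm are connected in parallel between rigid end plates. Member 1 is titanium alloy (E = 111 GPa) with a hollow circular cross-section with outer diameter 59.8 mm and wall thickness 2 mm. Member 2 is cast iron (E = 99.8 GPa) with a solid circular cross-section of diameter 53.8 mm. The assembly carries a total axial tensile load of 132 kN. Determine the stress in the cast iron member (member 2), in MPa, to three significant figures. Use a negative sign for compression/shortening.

A_1 = 363.2 mm².
A_2 = 2273 mm².
Equal strain + equilibrium ⇒ each member carries load in proportion to AE: A₁E₁ = 40310000 N, A₂E₂ = 226900000 N, ΣAE = 267200000 N.
σ₂ = P·E₂/ΣAE = 132000·99800/267200000 = 49.31 MPa.

49.3 MPa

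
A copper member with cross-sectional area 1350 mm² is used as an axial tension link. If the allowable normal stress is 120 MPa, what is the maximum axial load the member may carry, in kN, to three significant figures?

P_max = σ_allow · A = 120 · 1350 = 162000 N = 162 kN.

162 kN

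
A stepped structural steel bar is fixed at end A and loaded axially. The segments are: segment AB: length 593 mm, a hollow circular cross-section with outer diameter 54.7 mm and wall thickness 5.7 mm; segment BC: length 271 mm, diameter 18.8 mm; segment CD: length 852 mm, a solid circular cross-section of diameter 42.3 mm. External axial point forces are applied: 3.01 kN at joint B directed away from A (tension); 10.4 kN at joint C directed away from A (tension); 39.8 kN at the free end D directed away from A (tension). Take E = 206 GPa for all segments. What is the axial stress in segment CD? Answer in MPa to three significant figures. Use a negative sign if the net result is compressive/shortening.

28.3 MPa

Internal axial forces (sectioning from the free end, tension +): N_CD = 39.8 kN, N_BC = 50.2 kN, N_AB = 53.21 kN.
A_CD = 1405 mm².
σ_CD = N_CD/A_CD = 39800/1405 = 28.32 MPa.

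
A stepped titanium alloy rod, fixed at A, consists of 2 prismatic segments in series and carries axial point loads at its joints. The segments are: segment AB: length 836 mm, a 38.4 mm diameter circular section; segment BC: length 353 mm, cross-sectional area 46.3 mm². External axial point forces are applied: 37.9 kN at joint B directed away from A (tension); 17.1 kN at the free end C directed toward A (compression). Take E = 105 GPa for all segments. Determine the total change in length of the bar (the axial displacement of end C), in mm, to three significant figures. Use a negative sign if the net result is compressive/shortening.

Internal axial forces (sectioning from the free end, tension +): N_BC = -17.1 kN, N_AB = 20.8 kN.
A_AB = 1158 mm².
δ_AB = 20800·836/(1158·105000) = 0.143 mm
δ_BC = -17100·353/(46.3·105000) = -1.242 mm
δ = Σδ_i = -1.099 mm.

-1.10 mm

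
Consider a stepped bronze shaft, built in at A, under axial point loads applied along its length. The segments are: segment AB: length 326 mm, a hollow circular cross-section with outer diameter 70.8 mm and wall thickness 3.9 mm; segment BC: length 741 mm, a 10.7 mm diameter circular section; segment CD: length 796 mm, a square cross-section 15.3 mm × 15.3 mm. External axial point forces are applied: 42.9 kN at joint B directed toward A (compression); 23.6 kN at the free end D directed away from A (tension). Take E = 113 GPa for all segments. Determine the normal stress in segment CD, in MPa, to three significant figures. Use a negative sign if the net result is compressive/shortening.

101 MPa

Internal axial forces (sectioning from the free end, tension +): N_CD = 23.6 kN, N_BC = 23.6 kN, N_AB = -19.3 kN.
A_CD = 234.1 mm².
σ_CD = N_CD/A_CD = 23600/234.1 = 100.8 MPa.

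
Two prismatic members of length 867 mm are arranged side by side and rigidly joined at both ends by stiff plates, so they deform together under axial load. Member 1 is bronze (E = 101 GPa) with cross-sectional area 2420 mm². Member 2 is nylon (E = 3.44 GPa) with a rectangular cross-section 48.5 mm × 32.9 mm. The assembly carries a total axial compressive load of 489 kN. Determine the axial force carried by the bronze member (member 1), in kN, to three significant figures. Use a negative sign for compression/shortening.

A_2 = 1596 mm².
Equal strain + equilibrium ⇒ each member carries load in proportion to AE: A₁E₁ = 244400000 N, A₂E₂ = 5489000 N, ΣAE = 249900000 N.
F₁ = P·A₁E₁/ΣAE = -489000·244400000/249900000 = -478300 N.

-478 kN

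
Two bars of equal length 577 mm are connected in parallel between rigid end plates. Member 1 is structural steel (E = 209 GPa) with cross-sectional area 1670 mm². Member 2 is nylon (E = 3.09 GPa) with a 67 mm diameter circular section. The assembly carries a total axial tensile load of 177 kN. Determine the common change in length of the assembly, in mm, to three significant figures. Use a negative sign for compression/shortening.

0.284 mm

A_2 = 3526 mm².
Equal strain + equilibrium ⇒ each member carries load in proportion to AE: A₁E₁ = 349000000 N, A₂E₂ = 10890000 N, ΣAE = 359900000 N.
δ = PL/ΣAE = 177000·577/359900000 = 0.2838 mm.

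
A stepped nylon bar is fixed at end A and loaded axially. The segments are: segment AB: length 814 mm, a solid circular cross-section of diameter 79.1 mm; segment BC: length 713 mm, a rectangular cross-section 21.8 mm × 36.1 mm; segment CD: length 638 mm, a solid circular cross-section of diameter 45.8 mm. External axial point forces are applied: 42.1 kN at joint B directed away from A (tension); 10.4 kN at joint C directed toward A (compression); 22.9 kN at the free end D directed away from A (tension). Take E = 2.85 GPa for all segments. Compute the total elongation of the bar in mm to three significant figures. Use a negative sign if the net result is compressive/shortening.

10.3 mm

Internal axial forces (sectioning from the free end, tension +): N_CD = 22.9 kN, N_BC = 12.5 kN, N_AB = 54.6 kN.
A_AB = 4914 mm².
A_BC = 787 mm².
A_CD = 1647 mm².
δ_AB = 54600·814/(4914·2850) = 3.173 mm
δ_BC = 12500·713/(787·2850) = 3.974 mm
δ_CD = 22900·638/(1647·2850) = 3.112 mm
δ = Σδ_i = 10.26 mm.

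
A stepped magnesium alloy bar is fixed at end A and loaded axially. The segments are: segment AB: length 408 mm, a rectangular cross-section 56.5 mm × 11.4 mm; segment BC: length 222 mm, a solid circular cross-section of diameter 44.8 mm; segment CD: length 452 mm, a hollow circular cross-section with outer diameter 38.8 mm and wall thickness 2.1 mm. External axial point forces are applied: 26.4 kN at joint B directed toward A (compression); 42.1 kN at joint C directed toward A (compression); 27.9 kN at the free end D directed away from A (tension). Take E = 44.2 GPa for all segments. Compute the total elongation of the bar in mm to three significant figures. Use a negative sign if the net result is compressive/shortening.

Internal axial forces (sectioning from the free end, tension +): N_CD = 27.9 kN, N_BC = -14.2 kN, N_AB = -40.6 kN.
A_AB = 644.1 mm².
A_BC = 1576 mm².
A_CD = 242.1 mm².
δ_AB = -40600·408/(644.1·44200) = -0.5818 mm
δ_BC = -14200·222/(1576·44200) = -0.04525 mm
δ_CD = 27900·452/(242.1·44200) = 1.178 mm
δ = Σδ_i = 0.5513 mm.

0.551 mm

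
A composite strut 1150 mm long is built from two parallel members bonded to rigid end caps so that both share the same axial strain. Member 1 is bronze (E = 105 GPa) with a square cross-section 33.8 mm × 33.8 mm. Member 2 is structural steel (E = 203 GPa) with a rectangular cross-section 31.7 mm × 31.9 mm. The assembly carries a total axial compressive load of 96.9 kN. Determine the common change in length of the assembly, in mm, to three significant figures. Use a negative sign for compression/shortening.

A_1 = 1142 mm².
A_2 = 1011 mm².
Equal strain + equilibrium ⇒ each member carries load in proportion to AE: A₁E₁ = 120000000 N, A₂E₂ = 205300000 N, ΣAE = 325200000 N.
δ = PL/ΣAE = -96900·1150/325200000 = -0.3426 mm.

-0.343 mm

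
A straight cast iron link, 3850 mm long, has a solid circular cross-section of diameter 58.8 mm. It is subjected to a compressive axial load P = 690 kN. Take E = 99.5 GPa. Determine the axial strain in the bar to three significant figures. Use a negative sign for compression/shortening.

-0.00255

A = 2715 mm².
σ = N/A = -254.1 MPa; ε = σ/E = -254.1/99500 = -2.554e-03.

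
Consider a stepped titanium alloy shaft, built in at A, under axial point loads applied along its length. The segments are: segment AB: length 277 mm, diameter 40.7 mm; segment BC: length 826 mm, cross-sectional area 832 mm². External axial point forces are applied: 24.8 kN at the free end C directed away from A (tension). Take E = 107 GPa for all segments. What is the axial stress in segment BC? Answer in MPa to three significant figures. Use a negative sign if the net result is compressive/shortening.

29.8 MPa

Internal axial forces (sectioning from the free end, tension +): N_BC = 24.8 kN, N_AB = 24.8 kN.
σ_BC = N_BC/A_BC = 24800/832 = 29.81 MPa.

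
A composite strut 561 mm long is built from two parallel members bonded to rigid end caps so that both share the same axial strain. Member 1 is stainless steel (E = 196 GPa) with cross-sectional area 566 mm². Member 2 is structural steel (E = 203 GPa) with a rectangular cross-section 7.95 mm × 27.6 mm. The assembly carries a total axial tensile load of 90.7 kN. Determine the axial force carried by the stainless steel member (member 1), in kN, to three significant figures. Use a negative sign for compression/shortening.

64.7 kN

A_2 = 219.4 mm².
Equal strain + equilibrium ⇒ each member carries load in proportion to AE: A₁E₁ = 110900000 N, A₂E₂ = 44540000 N, ΣAE = 155500000 N.
F₁ = P·A₁E₁/ΣAE = 90700·110900000/155500000 = 64720 N.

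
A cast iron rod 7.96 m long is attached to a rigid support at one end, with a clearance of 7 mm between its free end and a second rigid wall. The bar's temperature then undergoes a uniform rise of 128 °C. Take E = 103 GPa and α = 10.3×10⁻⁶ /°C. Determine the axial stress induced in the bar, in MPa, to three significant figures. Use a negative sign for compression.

-45.2 MPa

Free thermal expansion αLΔT = 10.3e-6 · 7960 · 128 = 10.49 mm.
The walls engage after the gap closes; constrained expansion = 10.49 − 7 = 3.494 mm.
The walls impose strain ε = −(3.494)/7960 = -4.3900e-04; σ = Eε = 103000 · -4.3900e-04 = -45.22 MPa.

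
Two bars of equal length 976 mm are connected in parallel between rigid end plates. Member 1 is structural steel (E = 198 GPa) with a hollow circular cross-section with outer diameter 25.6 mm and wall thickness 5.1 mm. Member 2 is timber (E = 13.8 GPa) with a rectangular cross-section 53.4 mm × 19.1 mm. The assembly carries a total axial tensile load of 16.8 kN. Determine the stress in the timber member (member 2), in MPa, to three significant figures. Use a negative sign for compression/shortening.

2.93 MPa

A_1 = 328.5 mm².
A_2 = 1020 mm².
Equal strain + equilibrium ⇒ each member carries load in proportion to AE: A₁E₁ = 65030000 N, A₂E₂ = 14080000 N, ΣAE = 79110000 N.
σ₂ = P·E₂/ΣAE = 16800·13800/79110000 = 2.931 MPa.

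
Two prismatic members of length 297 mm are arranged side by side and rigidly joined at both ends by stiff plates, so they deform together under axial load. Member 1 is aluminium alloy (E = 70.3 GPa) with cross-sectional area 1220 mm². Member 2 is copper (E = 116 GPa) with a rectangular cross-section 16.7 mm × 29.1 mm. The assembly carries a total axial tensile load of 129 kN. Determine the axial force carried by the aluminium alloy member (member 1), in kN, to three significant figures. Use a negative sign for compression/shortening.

77.8 kN

A_2 = 486 mm².
Equal strain + equilibrium ⇒ each member carries load in proportion to AE: A₁E₁ = 85770000 N, A₂E₂ = 56370000 N, ΣAE = 142100000 N.
F₁ = P·A₁E₁/ΣAE = 129000·85770000/142100000 = 77840 N.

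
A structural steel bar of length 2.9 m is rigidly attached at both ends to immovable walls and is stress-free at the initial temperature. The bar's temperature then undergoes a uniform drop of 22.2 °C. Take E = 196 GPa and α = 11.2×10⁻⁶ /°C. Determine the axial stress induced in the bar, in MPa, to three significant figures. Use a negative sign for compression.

Free thermal expansion αLΔT = 11.2e-6 · 2900 · -22.2 = -0.7211 mm.
The walls impose strain ε = −(-0.7211)/2900 = 2.4864e-04; σ = Eε = 196000 · 2.4864e-04 = 48.73 MPa.

48.7 MPa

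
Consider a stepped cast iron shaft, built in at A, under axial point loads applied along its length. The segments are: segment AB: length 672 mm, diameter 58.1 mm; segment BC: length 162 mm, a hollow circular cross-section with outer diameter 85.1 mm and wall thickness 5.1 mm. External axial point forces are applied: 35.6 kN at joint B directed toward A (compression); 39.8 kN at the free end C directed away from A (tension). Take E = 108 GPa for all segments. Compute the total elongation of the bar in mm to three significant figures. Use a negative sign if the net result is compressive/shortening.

0.0564 mm

Internal axial forces (sectioning from the free end, tension +): N_BC = 39.8 kN, N_AB = 4.2 kN.
A_AB = 2651 mm².
A_BC = 1282 mm².
δ_AB = 4200·672/(2651·108000) = 0.009857 mm
δ_BC = 39800·162/(1282·108000) = 0.04658 mm
δ = Σδ_i = 0.05643 mm.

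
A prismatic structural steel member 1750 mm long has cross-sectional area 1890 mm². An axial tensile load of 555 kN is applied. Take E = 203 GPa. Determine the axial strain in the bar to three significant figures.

σ = N/A = 293.7 MPa; ε = σ/E = 293.7/203000 = 1.447e-03.

0.00145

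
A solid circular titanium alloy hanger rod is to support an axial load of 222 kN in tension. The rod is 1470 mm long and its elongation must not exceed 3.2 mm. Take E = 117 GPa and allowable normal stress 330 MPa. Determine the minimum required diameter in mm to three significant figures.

Required area A ≥ P/σ_allow = 222000/330 = 672.7 mm².
For a solid circular section, d ≥ √(4A/π) = 29.27 mm.
Elongation limit: A ≥ PL/(Eδ_allow) = 222000·1470/(117000·3.2) = 871.6 mm² ⇒ d ≥ 33.31 mm.
The elongation limit governs.

33.3 mm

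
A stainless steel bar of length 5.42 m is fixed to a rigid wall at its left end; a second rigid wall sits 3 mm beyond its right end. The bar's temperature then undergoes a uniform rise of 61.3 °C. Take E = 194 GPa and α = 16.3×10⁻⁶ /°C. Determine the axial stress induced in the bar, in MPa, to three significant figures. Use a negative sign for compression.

-86.5 MPa

Free thermal expansion αLΔT = 16.3e-6 · 5420 · 61.3 = 5.416 mm.
The walls engage after the gap closes; constrained expansion = 5.416 − 3 = 2.416 mm.
The walls impose strain ε = −(2.416)/5420 = -4.4568e-04; σ = Eε = 194000 · -4.4568e-04 = -86.46 MPa.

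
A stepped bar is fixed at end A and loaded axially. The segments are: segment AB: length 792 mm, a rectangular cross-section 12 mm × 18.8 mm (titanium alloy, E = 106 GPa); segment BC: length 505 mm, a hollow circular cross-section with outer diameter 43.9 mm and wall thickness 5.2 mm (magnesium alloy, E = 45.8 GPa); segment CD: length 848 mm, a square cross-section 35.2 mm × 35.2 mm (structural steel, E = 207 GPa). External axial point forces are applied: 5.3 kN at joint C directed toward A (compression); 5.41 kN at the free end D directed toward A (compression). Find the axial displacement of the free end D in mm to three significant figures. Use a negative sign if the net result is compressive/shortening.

Internal axial forces (sectioning from the free end, tension +): N_CD = -5.41 kN, N_BC = -10.71 kN, N_AB = -10.71 kN.
A_AB = 225.6 mm².
A_BC = 632.2 mm².
A_CD = 1239 mm².
δ_AB = -10710·792/(225.6·106000) = -0.3547 mm
δ_BC = -10710·505/(632.2·45800) = -0.1868 mm
δ_CD = -5410·848/(1239·207000) = -0.01789 mm
δ = Σδ_i = -0.5594 mm.

-0.559 mm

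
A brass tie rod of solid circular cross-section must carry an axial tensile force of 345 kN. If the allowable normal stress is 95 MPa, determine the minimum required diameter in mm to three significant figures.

Required area A ≥ P/σ_allow = 345000/95 = 3632 mm².
For a solid circular section, d ≥ √(4A/π) = 68 mm.

68.0 mm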